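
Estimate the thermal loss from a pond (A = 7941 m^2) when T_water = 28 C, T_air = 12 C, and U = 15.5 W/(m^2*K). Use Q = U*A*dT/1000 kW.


Temperature difference dT = 28 - 12 = 16 K
Heat loss (W) = U * A * dT = 15.5 * 7941 * 16 = 1969368 W
Convert to kW: 1969368 / 1000 = 1969.368 kW

1969.368 kW


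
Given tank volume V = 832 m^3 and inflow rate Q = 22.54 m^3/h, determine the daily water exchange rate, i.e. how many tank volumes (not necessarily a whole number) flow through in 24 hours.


Daily flow volume = 22.54 m^3/h * 24 h = 540.96 m^3/day
Exchanges = daily flow / tank volume = 540.96 / 832 = 0.650192 exchanges/day

0.650192 exchanges/day


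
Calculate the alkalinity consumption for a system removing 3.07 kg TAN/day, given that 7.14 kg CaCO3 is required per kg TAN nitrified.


Alkalinity factor: 7.14 kg CaCO3 consumed per kg TAN nitrified
alk = 3.07 kg TAN * 7.14 = 21.9198 kg CaCO3/day

21.9198 kg CaCO3/day


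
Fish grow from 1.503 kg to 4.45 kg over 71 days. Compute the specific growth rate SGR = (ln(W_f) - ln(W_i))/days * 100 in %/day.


ln(W_f) = ln(4.45) = 1.4929041
ln(W_i) = ln(1.503) = 0.40746311
ln(W_f) - ln(W_i) = 1.4929041 - 0.40746311 = 1.085441
SGR = 1.085441 / 71 * 100 = 1.52879 %/day

1.52879 %/day


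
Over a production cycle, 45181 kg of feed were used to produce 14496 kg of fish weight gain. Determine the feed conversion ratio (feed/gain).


FCR = feed consumed / weight gained
FCR = 45181 kg / 14496 kg = 3.11679

3.11679


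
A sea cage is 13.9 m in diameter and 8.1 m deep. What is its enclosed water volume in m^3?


r = d/2 = 13.9/2 = 6.95 m
Base area = pi*r^2 = pi*6.95^2 = 151.74678 m^2
Volume = 151.74678 * 8.1 = 1229.15 m^3

1229.15 m^3


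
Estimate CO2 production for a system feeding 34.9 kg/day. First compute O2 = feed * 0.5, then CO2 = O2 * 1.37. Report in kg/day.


O2 = 34.9 * 0.5 = 17.45
CO2 = 17.45 * 1.37 = 23.9065

23.9065 kg/day


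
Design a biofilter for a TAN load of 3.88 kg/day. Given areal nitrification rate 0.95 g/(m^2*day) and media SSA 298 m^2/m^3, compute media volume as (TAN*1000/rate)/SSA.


A = 3.88*1000 / 0.95 = 4084.2105 m^2
V = 4084.2105 / 298 = 13.7054

13.7054 m^3


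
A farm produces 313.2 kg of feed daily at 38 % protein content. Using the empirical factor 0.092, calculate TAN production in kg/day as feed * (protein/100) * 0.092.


Protein in feed = 313.2 * 38/100 = 119.016 kg/day
TAN = protein * 0.092 = 119.016 * 0.092 = 10.949472 kg/day

10.949472 kg/day


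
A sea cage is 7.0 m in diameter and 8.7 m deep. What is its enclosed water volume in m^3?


r = d/2 = 7.0/2 = 3.5 m
Base area = pi*r^2 = pi*3.5^2 = 38.48451 m^2
Volume = 38.48451 * 8.7 = 334.815 m^3

334.815 m^3


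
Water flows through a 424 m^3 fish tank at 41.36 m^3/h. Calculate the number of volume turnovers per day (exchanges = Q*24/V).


Daily flow volume = 41.36 m^3/h * 24 h = 992.64 m^3/day
Exchanges = daily flow / tank volume = 992.64 / 424 = 2.34113 exchanges/day

2.34113 exchanges/day


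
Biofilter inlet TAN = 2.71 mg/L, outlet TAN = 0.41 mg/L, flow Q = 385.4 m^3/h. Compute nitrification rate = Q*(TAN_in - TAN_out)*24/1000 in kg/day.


Concentration drop: TAN_in - TAN_out = 2.71 - 0.41 = 2.3 mg/L
Hourly TAN removed = Q * dTAN = 385.4 m^3/h * 2.3 mg/L = 886.42 g/h  (m^3/h * mg/L = g/h)
Daily TAN removed = 886.42 * 24 = 21274.08 g/day
Convert to kg/day: 21274.08 / 1000 = 21.27408 kg/day

21.27408 kg/day


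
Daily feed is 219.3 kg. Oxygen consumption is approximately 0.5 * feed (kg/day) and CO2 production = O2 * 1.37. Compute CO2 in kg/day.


O2 = 219.3 * 0.5 = 109.65
CO2 = 109.65 * 1.37 = 150.2205

150.2205 kg/day


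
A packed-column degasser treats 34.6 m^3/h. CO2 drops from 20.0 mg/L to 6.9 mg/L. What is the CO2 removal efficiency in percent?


CO2_out / CO2_in = 6.9 / 20.0 = 0.345
Fraction remaining = 0.345
efficiency = (1 - 0.345) * 100 = 65.5 %

65.5 %


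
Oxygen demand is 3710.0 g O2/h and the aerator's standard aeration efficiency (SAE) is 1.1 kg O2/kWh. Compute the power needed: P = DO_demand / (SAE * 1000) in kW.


SAE in g O2/kWh = 1.1 * 1000 = 1100 g/kWh
P = DO_demand / SAE_g = 3710.0 / 1100 = 3.37273 kW

3.37273 kW


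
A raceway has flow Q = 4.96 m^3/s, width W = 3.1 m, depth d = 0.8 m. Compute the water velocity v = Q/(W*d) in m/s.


Cross-sectional area = W * d = 3.1 * 0.8 = 2.48 m^2
Velocity = Q / A = 4.96 / 2.48 = 2 m/s

2 m/s


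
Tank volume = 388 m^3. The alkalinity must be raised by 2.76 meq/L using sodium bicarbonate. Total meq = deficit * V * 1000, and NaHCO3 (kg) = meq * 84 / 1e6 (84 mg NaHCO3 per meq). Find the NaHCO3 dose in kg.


Tank volume in L = 388 m^3 * 1000 = 388000 L
Total meq required = 2.76 meq/L * 388000 L = 1070880 meq
NaHCO3 mass = 1070880 meq * 84 mg/meq / 1e6 = 89.9539 kg

89.9539 kg


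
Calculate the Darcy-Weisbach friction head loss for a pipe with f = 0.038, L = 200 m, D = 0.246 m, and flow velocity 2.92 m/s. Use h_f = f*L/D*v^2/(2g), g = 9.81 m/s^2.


v^2 = 2.92^2 = 8.5264 m^2/s^2
L/D = 200/0.246 = 813.00813
h_f = f*(L/D)*v^2/(2g) = 0.038 * 813.00813 * 8.5264 / 19.62 = 13.426 m

13.426 m


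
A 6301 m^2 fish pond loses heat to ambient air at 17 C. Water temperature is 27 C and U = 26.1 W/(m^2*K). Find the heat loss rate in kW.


Temperature difference dT = 27 - 17 = 10 K
Heat loss (W) = U * A * dT = 26.1 * 6301 * 10 = 1644561 W
Convert to kW: 1644561 / 1000 = 1644.561 kW

1644.561 kW


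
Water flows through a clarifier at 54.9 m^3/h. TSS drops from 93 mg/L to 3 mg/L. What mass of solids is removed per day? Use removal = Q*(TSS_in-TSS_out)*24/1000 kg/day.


Concentration drop: TSS_in - TSS_out = 93 - 3 = 90 mg/L
Hourly solids removed = Q * dTSS = 54.9 m^3/h * 90 mg/L = 4941 g/h  (m^3/h * mg/L = g/h)
Daily solids removed = 4941 * 24 = 118584 g/day
Convert g to kg: 118584 / 1000 = 118.584 kg/day

118.584 kg/day


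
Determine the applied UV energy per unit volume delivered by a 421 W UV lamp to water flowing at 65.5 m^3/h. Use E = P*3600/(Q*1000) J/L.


Energy delivered per hour = 421 W * 3600 s = 1515600 J/h
Volume treated per hour = 65.5 m^3/h * 1000 = 65500 L/h
dose = 1515600 / 65500 = 23.1389 J/L

23.1389 J/L


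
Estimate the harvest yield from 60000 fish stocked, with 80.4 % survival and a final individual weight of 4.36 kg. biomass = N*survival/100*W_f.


Survivors = 60000 * 80.4/100 = 48240 fish
Harvest biomass = survivors * W_f = 48240 * 4.36 = 210326.4 kg

210326.4 kg


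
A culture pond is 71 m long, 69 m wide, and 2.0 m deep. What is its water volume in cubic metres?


Base area = L * W = 71 * 69 = 4899 m^2
Volume = area * depth = 4899 * 2.0 = 9798 m^3

9798 m^3


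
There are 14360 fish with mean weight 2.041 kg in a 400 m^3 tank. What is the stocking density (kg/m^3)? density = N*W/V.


Total biomass = 14360 fish * 2.041 kg = 29308.76 kg
Density = total biomass / volume = 29308.76 / 400 = 73.2719 kg/m^3

73.2719 kg/m^3


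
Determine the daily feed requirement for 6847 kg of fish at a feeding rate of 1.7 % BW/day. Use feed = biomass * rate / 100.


Feeding rate fraction = 1.7% / 100 = 0.017
Daily feed = 6847 kg * 0.017 = 116.399 kg/day

116.399 kg/day


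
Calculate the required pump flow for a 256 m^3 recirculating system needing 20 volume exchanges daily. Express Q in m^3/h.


Daily recirculation volume = 256 m^3 * 20 = 5120 m^3/day
Flow rate Q = daily volume / 24 h = 5120 / 24 = 213.333 m^3/h

213.333 m^3/h


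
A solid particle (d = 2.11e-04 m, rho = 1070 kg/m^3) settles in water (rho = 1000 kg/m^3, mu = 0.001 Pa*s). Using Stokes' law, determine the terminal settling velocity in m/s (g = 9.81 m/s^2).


Density difference: rho_p - rho_f = 1070 - 1000 = 70 kg/m^3
d^2 = (2.11e-04)^2 = 4.4521e-08 m^2
Numerator = (rho_p - rho_f) * g * d^2 = 70 * 9.81 * 4.4521e-08 = 3.0572571e-05
Denominator = 18 * mu = 18 * 0.001 = 0.018
v_s = 3.0572571e-05 / 0.018 = 0.00169848 m/s
Check: Re = rho_f * v_s * d / mu = 1000 * 0.00169848 * 2.11e-04 / 0.001 = 0.358 < 1, so Stokes' law applies.

0.00169848 m/s


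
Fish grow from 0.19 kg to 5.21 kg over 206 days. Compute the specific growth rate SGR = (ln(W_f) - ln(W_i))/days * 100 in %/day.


ln(W_f) = ln(5.21) = 1.6505799
ln(W_i) = ln(0.19) = -1.6607312
ln(W_f) - ln(W_i) = 1.6505799 - -1.6607312 = 3.3113111
SGR = 3.3113111 / 206 * 100 = 1.60743 %/day

1.60743 %/day


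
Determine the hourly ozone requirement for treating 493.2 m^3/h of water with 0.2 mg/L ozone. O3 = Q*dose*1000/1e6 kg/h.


O3 demand (mg/h) = Q * dose * 1000 = 493.2 * 0.2 * 1000 = 98640 mg/h
Convert mg to kg: 98640 / 1e6 = 0.09864 kg/h

0.09864 kg/h


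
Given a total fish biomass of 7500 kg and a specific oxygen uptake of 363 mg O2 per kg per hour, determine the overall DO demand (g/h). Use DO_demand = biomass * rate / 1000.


Total O2 consumption (mg/h) = 7500 kg * 363 mg/(kg*h) = 2722500 mg/h
Convert to g/h: 2722500 / 1000 = 2722.5 g/h

2722.5 g/h


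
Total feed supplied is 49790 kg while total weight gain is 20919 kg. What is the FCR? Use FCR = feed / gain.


FCR = feed consumed / weight gained
FCR = 49790 kg / 20919 kg = 2.38013

2.38013


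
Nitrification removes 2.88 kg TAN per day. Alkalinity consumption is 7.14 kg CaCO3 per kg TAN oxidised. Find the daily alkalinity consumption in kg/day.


Alkalinity factor: 7.14 kg CaCO3 consumed per kg TAN nitrified
alk = 2.88 kg TAN * 7.14 = 20.5632 kg CaCO3/day

20.5632 kg CaCO3/day


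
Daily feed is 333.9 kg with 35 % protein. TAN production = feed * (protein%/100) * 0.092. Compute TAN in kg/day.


Protein in feed = 333.9 * 35/100 = 116.865 kg/day
TAN = protein * 0.092 = 116.865 * 0.092 = 10.75158 kg/day

10.75158 kg/day


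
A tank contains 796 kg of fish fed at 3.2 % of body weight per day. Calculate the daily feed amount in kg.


Feeding rate fraction = 3.2% / 100 = 0.032
Daily feed = 796 kg * 0.032 = 25.472 kg/day

25.472 kg/day


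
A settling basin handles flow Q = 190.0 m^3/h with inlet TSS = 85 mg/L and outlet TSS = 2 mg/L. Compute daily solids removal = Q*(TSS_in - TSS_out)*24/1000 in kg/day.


Concentration drop: TSS_in - TSS_out = 85 - 2 = 83 mg/L
Hourly solids removed = Q * dTSS = 190.0 m^3/h * 83 mg/L = 15770 g/h  (m^3/h * mg/L = g/h)
Daily solids removed = 15770 * 24 = 378480 g/day
Convert g to kg: 378480 / 1000 = 378.48 kg/day

378.48 kg/day


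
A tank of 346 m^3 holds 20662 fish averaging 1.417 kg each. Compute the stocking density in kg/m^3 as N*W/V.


Total biomass = 20662 fish * 1.417 kg = 29278.054 kg
Density = total biomass / volume = 29278.054 / 346 = 84.6187 kg/m^3

84.6187 kg/m^3


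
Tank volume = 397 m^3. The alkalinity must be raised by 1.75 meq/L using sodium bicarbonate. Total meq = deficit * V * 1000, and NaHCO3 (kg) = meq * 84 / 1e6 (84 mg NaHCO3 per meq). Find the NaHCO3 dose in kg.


Tank volume in L = 397 m^3 * 1000 = 397000 L
Total meq required = 1.75 meq/L * 397000 L = 694750 meq
NaHCO3 mass = 694750 meq * 84 mg/meq / 1e6 = 58.359 kg

58.359 kg


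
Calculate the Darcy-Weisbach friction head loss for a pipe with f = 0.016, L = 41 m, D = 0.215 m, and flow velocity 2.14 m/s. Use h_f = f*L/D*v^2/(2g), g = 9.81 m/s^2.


v^2 = 2.14^2 = 4.5796 m^2/s^2
L/D = 41/0.215 = 190.69767
h_f = f*(L/D)*v^2/(2g) = 0.016 * 190.69767 * 4.5796 / 19.62 = 0.712187 m

0.712187 m


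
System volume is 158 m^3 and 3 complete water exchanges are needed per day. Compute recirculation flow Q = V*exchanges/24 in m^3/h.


Daily recirculation volume = 158 m^3 * 3 = 474 m^3/day
Flow rate Q = daily volume / 24 h = 474 / 24 = 19.75 m^3/h

19.75 m^3/h


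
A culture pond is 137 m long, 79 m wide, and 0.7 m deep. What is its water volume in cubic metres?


Base area = L * W = 137 * 79 = 10823 m^2
Volume = area * depth = 10823 * 0.7 = 7576.1 m^3

7576.1 m^3


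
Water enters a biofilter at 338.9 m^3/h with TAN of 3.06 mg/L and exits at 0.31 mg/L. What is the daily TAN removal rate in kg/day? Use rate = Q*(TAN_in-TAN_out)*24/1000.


Concentration drop: TAN_in - TAN_out = 3.06 - 0.31 = 2.75 mg/L
Hourly TAN removed = Q * dTAN = 338.9 m^3/h * 2.75 mg/L = 931.975 g/h  (m^3/h * mg/L = g/h)
Daily TAN removed = 931.975 * 24 = 22367.4 g/day
Convert to kg/day: 22367.4 / 1000 = 22.3674 kg/day

22.3674 kg/day


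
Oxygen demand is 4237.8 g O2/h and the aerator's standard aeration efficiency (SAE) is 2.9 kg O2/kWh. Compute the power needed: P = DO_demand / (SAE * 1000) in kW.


SAE in g O2/kWh = 2.9 * 1000 = 2900 g/kWh
P = DO_demand / SAE_g = 4237.8 / 2900 = 1.46131 kW

1.46131 kW


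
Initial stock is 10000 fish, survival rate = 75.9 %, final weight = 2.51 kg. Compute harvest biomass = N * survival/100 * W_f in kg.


Survivors = 10000 * 75.9/100 = 7590 fish
Harvest biomass = survivors * W_f = 7590 * 2.51 = 19050.9 kg

19050.9 kg


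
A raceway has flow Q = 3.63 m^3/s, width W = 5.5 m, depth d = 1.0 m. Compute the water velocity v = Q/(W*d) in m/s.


Cross-sectional area = W * d = 5.5 * 1.0 = 5.5 m^2
Velocity = Q / A = 3.63 / 5.5 = 0.66 m/s

0.66 m/s


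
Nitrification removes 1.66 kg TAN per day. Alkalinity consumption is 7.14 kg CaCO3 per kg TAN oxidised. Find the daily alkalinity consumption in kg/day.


Alkalinity factor: 7.14 kg CaCO3 consumed per kg TAN nitrified
alk = 1.66 kg TAN * 7.14 = 11.8524 kg CaCO3/day

11.8524 kg CaCO3/day


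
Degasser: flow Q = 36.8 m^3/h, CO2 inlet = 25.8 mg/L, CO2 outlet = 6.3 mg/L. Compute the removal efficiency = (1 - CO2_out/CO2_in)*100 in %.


CO2_out / CO2_in = 6.3 / 25.8 = 0.24418605
Fraction remaining = 0.24418605
efficiency = (1 - 0.24418605) * 100 = 75.5814 %

75.5814 %


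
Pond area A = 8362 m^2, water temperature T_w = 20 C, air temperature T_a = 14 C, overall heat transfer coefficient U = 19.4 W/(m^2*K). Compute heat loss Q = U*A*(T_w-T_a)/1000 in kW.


Temperature difference dT = 20 - 14 = 6 K
Heat loss (W) = U * A * dT = 19.4 * 8362 * 6 = 973336.8 W
Convert to kW: 973336.8 / 1000 = 973.3368 kW

973.3368 kW


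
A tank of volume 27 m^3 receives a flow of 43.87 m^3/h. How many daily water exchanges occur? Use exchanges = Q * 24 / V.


Daily flow volume = 43.87 m^3/h * 24 h = 1052.88 m^3/day
Exchanges = daily flow / tank volume = 1052.88 / 27 = 38.9956 exchanges/day

38.9956 exchanges/day


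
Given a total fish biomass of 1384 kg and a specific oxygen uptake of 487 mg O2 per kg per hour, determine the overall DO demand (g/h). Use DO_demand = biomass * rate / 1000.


Total O2 consumption (mg/h) = 1384 kg * 487 mg/(kg*h) = 674008 mg/h
Convert to g/h: 674008 / 1000 = 674.008 g/h

674.008 g/h


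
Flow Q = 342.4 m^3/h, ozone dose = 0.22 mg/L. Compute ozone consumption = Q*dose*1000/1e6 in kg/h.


O3 demand (mg/h) = Q * dose * 1000 = 342.4 * 0.22 * 1000 = 75328 mg/h
Convert mg to kg: 75328 / 1e6 = 0.075328 kg/h

0.075328 kg/h


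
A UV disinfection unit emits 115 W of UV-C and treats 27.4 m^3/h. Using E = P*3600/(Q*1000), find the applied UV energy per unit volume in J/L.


Energy delivered per hour = 115 W * 3600 s = 414000 J/h
Volume treated per hour = 27.4 m^3/h * 1000 = 27400 L/h
dose = 414000 / 27400 = 15.1095 J/L

15.1095 J/L


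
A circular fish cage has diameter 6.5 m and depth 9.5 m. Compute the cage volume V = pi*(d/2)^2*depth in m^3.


r = d/2 = 6.5/2 = 3.25 m
Base area = pi*r^2 = pi*3.25^2 = 33.183072 m^2
Volume = 33.183072 * 9.5 = 315.239 m^3

315.239 m^3


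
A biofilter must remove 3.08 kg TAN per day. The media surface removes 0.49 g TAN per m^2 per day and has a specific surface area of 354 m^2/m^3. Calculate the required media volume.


A = 3.08*1000 / 0.49 = 6285.7143 m^2
V = 6285.7143 / 354 = 17.7563

17.7563 m^3


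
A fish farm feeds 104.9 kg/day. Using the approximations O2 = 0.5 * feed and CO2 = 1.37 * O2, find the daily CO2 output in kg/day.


O2 = 104.9 * 0.5 = 52.45
CO2 = 52.45 * 1.37 = 71.8565

71.8565 kg/day


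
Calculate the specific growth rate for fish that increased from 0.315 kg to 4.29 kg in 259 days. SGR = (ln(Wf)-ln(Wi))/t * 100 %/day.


ln(W_f) = ln(4.29) = 1.4562867
ln(W_i) = ln(0.315) = -1.1551826
ln(W_f) - ln(W_i) = 1.4562867 - -1.1551826 = 2.6114693
SGR = 2.6114693 / 259 * 100 = 1.00829 %/day

1.00829 %/day


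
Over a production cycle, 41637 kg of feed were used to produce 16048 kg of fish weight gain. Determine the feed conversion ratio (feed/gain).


FCR = feed consumed / weight gained
FCR = 41637 kg / 16048 kg = 2.59453

2.59453


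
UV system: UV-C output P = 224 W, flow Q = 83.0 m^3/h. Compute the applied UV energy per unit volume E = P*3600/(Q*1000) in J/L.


Energy delivered per hour = 224 W * 3600 s = 806400 J/h
Volume treated per hour = 83.0 m^3/h * 1000 = 83000 L/h
dose = 806400 / 83000 = 9.71566 J/L

9.71566 J/L


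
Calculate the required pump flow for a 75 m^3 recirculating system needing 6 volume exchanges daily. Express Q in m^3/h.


Daily recirculation volume = 75 m^3 * 6 = 450 m^3/day
Flow rate Q = daily volume / 24 h = 450 / 24 = 18.75 m^3/h

18.75 m^3/h


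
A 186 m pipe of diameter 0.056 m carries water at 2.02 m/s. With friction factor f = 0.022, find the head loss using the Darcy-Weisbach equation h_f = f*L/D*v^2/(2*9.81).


v^2 = 2.02^2 = 4.0804 m^2/s^2
L/D = 186/0.056 = 3321.4286
h_f = f*(L/D)*v^2/(2g) = 0.022 * 3321.4286 * 4.0804 / 19.62 = 15.1968 m

15.1968 m


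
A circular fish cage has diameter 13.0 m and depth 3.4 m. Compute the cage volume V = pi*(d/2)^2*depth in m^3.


r = d/2 = 13.0/2 = 6.5 m
Base area = pi*r^2 = pi*6.5^2 = 132.73229 m^2
Volume = 132.73229 * 3.4 = 451.29 m^3

451.29 m^3


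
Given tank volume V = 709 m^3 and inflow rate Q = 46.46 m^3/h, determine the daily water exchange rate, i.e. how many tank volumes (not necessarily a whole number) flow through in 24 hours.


Daily flow volume = 46.46 m^3/h * 24 h = 1115.04 m^3/day
Exchanges = daily flow / tank volume = 1115.04 / 709 = 1.57269 exchanges/day

1.57269 exchanges/day


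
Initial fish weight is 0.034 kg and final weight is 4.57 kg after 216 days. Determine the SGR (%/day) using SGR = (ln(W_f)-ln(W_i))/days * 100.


ln(W_f) = ln(4.57) = 1.5195132
ln(W_i) = ln(0.034) = -3.3813948
ln(W_f) - ln(W_i) = 1.5195132 - -3.3813948 = 4.900908
SGR = 4.900908 / 216 * 100 = 2.26894 %/day

2.26894 %/day


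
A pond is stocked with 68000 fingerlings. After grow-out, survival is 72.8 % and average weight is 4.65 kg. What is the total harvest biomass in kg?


Survivors = 68000 * 72.8/100 = 49504 fish
Harvest biomass = survivors * W_f = 49504 * 4.65 = 230193.6 kg

230193.6 kg


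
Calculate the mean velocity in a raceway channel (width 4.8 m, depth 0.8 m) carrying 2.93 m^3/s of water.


Cross-sectional area = W * d = 4.8 * 0.8 = 3.84 m^2
Velocity = Q / A = 2.93 / 3.84 = 0.763021 m/s

0.763021 m/s


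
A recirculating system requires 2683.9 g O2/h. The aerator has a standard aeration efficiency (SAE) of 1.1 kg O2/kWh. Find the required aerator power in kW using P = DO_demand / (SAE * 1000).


SAE in g O2/kWh = 1.1 * 1000 = 1100 g/kWh
P = DO_demand / SAE_g = 2683.9 / 1100 = 2.43991 kW

2.43991 kW


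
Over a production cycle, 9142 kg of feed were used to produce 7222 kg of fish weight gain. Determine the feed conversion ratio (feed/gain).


FCR = feed consumed / weight gained
FCR = 9142 kg / 7222 kg = 1.26585

1.26585


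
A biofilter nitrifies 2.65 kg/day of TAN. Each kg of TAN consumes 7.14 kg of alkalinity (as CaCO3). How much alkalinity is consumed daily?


Alkalinity factor: 7.14 kg CaCO3 consumed per kg TAN nitrified
alk = 2.65 kg TAN * 7.14 = 18.921 kg CaCO3/day

18.921 kg CaCO3/day


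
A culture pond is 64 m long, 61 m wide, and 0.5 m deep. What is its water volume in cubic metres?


Base area = L * W = 64 * 61 = 3904 m^2
Volume = area * depth = 3904 * 0.5 = 1952 m^3

1952 m^3


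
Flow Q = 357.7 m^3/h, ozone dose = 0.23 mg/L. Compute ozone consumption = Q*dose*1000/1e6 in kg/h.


O3 demand (mg/h) = Q * dose * 1000 = 357.7 * 0.23 * 1000 = 82271 mg/h
Convert mg to kg: 82271 / 1e6 = 0.082271 kg/h

0.082271 kg/h


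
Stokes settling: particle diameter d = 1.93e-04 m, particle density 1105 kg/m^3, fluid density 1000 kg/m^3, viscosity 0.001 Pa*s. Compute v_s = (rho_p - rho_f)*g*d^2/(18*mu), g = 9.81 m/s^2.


Density difference: rho_p - rho_f = 1105 - 1000 = 105 kg/m^3
d^2 = (1.93e-04)^2 = 3.7249e-08 m^2
Numerator = (rho_p - rho_f) * g * d^2 = 105 * 9.81 * 3.7249e-08 = 3.8368332e-05
Denominator = 18 * mu = 18 * 0.001 = 0.018
v_s = 3.8368332e-05 / 0.018 = 0.00213157 m/s
Check: Re = rho_f * v_s * d / mu = 1000 * 0.00213157 * 1.93e-04 / 0.001 = 0.411 < 1, so Stokes' law applies.

0.00213157 m/s


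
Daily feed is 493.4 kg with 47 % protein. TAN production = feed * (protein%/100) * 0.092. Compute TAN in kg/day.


Protein in feed = 493.4 * 47/100 = 231.898 kg/day
TAN = protein * 0.092 = 231.898 * 0.092 = 21.334616 kg/day

21.334616 kg/day


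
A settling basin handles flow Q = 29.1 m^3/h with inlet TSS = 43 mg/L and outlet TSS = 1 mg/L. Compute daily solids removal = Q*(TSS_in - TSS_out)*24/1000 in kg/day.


Concentration drop: TSS_in - TSS_out = 43 - 1 = 42 mg/L
Hourly solids removed = Q * dTSS = 29.1 m^3/h * 42 mg/L = 1222.2 g/h  (m^3/h * mg/L = g/h)
Daily solids removed = 1222.2 * 24 = 29332.8 g/day
Convert g to kg: 29332.8 / 1000 = 29.3328 kg/day

29.3328 kg/day


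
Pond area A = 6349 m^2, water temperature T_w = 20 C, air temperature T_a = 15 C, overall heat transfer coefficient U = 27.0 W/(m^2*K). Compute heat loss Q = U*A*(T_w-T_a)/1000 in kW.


Temperature difference dT = 20 - 15 = 5 K
Heat loss (W) = U * A * dT = 27.0 * 6349 * 5 = 857115 W
Convert to kW: 857115 / 1000 = 857.115 kW

857.115 kW


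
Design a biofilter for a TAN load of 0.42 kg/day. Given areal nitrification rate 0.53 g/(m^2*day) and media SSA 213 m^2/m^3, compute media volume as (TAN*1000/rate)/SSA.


A = 0.42*1000 / 0.53 = 792.45283 m^2
V = 792.45283 / 213 = 3.72044

3.72044 m^3


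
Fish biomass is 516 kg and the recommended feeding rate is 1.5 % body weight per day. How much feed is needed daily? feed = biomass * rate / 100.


Feeding rate fraction = 1.5% / 100 = 0.015
Daily feed = 516 kg * 0.015 = 7.74 kg/day

7.74 kg/day


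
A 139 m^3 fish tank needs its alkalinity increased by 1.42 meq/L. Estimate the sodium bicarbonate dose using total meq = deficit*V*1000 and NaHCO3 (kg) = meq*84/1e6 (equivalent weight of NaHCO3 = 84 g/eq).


Tank volume in L = 139 m^3 * 1000 = 139000 L
Total meq required = 1.42 meq/L * 139000 L = 197380 meq
NaHCO3 mass = 197380 meq * 84 mg/meq / 1e6 = 16.5799 kg

16.5799 kg


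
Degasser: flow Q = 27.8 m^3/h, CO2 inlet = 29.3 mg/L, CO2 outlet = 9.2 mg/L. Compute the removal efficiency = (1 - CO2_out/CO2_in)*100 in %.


CO2_out / CO2_in = 9.2 / 29.3 = 0.31399317
Fraction remaining = 0.31399317
efficiency = (1 - 0.31399317) * 100 = 68.6007 %

68.6007 %


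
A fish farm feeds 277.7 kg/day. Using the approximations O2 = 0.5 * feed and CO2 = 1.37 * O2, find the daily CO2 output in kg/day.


O2 = 277.7 * 0.5 = 138.85
CO2 = 138.85 * 1.37 = 190.2245

190.2245 kg/day


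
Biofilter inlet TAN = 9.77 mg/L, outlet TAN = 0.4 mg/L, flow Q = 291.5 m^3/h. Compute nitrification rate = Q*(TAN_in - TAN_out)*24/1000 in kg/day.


Concentration drop: TAN_in - TAN_out = 9.77 - 0.4 = 9.37 mg/L
Hourly TAN removed = Q * dTAN = 291.5 m^3/h * 9.37 mg/L = 2731.355 g/h  (m^3/h * mg/L = g/h)
Daily TAN removed = 2731.355 * 24 = 65552.52 g/day
Convert to kg/day: 65552.52 / 1000 = 65.55252 kg/day

65.55252 kg/day


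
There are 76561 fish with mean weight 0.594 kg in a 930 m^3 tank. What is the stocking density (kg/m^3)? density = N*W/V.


Total biomass = 76561 fish * 0.594 kg = 45477.234 kg
Density = total biomass / volume = 45477.234 / 930 = 48.9003 kg/m^3

48.9003 kg/m^3


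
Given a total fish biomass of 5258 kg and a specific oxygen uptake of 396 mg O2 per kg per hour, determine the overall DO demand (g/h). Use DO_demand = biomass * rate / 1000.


Total O2 consumption (mg/h) = 5258 kg * 396 mg/(kg*h) = 2082168 mg/h
Convert to g/h: 2082168 / 1000 = 2082.168 g/h

2082.168 g/h


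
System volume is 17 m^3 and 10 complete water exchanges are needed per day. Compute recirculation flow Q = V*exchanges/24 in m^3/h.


Daily recirculation volume = 17 m^3 * 10 = 170 m^3/day
Flow rate Q = daily volume / 24 h = 170 / 24 = 7.08333 m^3/h

7.08333 m^3/h


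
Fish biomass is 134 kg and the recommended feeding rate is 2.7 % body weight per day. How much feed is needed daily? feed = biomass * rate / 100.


Feeding rate fraction = 2.7% / 100 = 0.027
Daily feed = 134 kg * 0.027 = 3.618 kg/day

3.618 kg/day


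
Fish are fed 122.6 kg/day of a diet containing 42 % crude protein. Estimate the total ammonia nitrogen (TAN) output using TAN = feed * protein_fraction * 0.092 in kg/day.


Protein in feed = 122.6 * 42/100 = 51.492 kg/day
TAN = protein * 0.092 = 51.492 * 0.092 = 4.737264 kg/day

4.737264 kg/day


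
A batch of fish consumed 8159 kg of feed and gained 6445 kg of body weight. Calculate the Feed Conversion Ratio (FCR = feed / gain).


FCR = feed consumed / weight gained
FCR = 8159 kg / 6445 kg = 1.26594

1.26594


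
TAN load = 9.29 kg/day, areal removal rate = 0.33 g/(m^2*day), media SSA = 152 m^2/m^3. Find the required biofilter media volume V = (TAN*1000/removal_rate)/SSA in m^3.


A = 9.29*1000 / 0.33 = 28151.515 m^2
V = 28151.515 / 152 = 185.207

185.207 m^3


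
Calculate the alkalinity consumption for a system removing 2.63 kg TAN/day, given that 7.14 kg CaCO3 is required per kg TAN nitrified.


Alkalinity factor: 7.14 kg CaCO3 consumed per kg TAN nitrified
alk = 2.63 kg TAN * 7.14 = 18.7782 kg CaCO3/day

18.7782 kg CaCO3/day


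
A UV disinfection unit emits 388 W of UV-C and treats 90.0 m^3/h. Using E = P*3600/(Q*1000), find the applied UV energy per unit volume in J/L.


Energy delivered per hour = 388 W * 3600 s = 1396800 J/h
Volume treated per hour = 90.0 m^3/h * 1000 = 90000 L/h
dose = 1396800 / 90000 = 15.52 J/L

15.52 J/L


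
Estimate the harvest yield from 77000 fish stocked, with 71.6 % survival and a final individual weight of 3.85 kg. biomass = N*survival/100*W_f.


Survivors = 77000 * 71.6/100 = 55132 fish
Harvest biomass = survivors * W_f = 55132 * 3.85 = 212258.2 kg

212258.2 kg


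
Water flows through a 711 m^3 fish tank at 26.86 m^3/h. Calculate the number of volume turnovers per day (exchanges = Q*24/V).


Daily flow volume = 26.86 m^3/h * 24 h = 644.64 m^3/day
Exchanges = daily flow / tank volume = 644.64 / 711 = 0.906667 exchanges/day

0.906667 exchanges/day


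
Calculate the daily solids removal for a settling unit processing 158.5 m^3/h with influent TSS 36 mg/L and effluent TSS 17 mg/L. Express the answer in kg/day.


Concentration drop: TSS_in - TSS_out = 36 - 17 = 19 mg/L
Hourly solids removed = Q * dTSS = 158.5 m^3/h * 19 mg/L = 3011.5 g/h  (m^3/h * mg/L = g/h)
Daily solids removed = 3011.5 * 24 = 72276 g/day
Convert g to kg: 72276 / 1000 = 72.276 kg/day

72.276 kg/day


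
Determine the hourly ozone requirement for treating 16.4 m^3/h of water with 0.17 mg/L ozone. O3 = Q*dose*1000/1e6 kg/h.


O3 demand (mg/h) = Q * dose * 1000 = 16.4 * 0.17 * 1000 = 2788 mg/h
Convert mg to kg: 2788 / 1e6 = 0.002788 kg/h

0.002788 kg/h


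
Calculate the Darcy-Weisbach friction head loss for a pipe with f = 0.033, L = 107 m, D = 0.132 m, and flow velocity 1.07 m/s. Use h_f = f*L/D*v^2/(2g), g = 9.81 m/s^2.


v^2 = 1.07^2 = 1.1449 m^2/s^2
L/D = 107/0.132 = 810.60606
h_f = f*(L/D)*v^2/(2g) = 0.033 * 810.60606 * 1.1449 / 19.62 = 1.56096 m

1.56096 m


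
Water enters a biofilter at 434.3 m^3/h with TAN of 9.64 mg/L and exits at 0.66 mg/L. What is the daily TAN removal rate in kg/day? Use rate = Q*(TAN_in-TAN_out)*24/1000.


Concentration drop: TAN_in - TAN_out = 9.64 - 0.66 = 8.98 mg/L
Hourly TAN removed = Q * dTAN = 434.3 m^3/h * 8.98 mg/L = 3900.014 g/h  (m^3/h * mg/L = g/h)
Daily TAN removed = 3900.014 * 24 = 93600.336 g/day
Convert to kg/day: 93600.336 / 1000 = 93.600336 kg/day

93.600336 kg/day


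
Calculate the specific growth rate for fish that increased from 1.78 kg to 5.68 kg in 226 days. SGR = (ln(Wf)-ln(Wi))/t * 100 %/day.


ln(W_f) = ln(5.68) = 1.7369512
ln(W_i) = ln(1.78) = 0.57661336
ln(W_f) - ln(W_i) = 1.7369512 - 0.57661336 = 1.1603378
SGR = 1.1603378 / 226 * 100 = 0.513424 %/day

0.513424 %/day


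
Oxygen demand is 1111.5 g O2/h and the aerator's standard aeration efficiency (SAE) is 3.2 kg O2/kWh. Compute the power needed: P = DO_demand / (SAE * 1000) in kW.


SAE in g O2/kWh = 3.2 * 1000 = 3200 g/kWh
P = DO_demand / SAE_g = 1111.5 / 3200 = 0.347344 kW

0.347344 kW


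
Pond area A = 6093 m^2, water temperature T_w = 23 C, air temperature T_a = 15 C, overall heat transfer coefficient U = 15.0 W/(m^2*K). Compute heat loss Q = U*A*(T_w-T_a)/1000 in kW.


Temperature difference dT = 23 - 15 = 8 K
Heat loss (W) = U * A * dT = 15.0 * 6093 * 8 = 731160 W
Convert to kW: 731160 / 1000 = 731.16 kW

731.16 kW


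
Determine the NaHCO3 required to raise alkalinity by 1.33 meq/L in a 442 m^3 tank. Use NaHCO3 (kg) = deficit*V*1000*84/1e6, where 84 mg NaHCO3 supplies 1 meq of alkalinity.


Tank volume in L = 442 m^3 * 1000 = 442000 L
Total meq required = 1.33 meq/L * 442000 L = 587860 meq
NaHCO3 mass = 587860 meq * 84 mg/meq / 1e6 = 49.3802 kg

49.3802 kg


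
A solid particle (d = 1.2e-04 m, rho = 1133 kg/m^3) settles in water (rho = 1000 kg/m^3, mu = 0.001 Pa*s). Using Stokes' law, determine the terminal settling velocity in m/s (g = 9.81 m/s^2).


Density difference: rho_p - rho_f = 1133 - 1000 = 133 kg/m^3
d^2 = (1.2e-04)^2 = 1.44e-08 m^2
Numerator = (rho_p - rho_f) * g * d^2 = 133 * 9.81 * 1.44e-08 = 1.8788112e-05
Denominator = 18 * mu = 18 * 0.001 = 0.018
v_s = 1.8788112e-05 / 0.018 = 0.00104378 m/s
Check: Re = rho_f * v_s * d / mu = 1000 * 0.00104378 * 1.2e-04 / 0.001 = 0.125 < 1, so Stokes' law applies.

0.00104378 m/s


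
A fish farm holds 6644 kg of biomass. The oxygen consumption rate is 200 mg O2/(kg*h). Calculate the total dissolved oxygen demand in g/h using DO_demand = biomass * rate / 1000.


Total O2 consumption (mg/h) = 6644 kg * 200 mg/(kg*h) = 1328800 mg/h
Convert to g/h: 1328800 / 1000 = 1328.8 g/h

1328.8 g/h


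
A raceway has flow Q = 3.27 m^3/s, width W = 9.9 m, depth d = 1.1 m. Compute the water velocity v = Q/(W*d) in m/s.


Cross-sectional area = W * d = 9.9 * 1.1 = 10.89 m^2
Velocity = Q / A = 3.27 / 10.89 = 0.300275 m/s

0.300275 m/s


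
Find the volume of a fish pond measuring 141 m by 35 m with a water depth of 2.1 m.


Base area = L * W = 141 * 35 = 4935 m^2
Volume = area * depth = 4935 * 2.1 = 10363.5 m^3

10363.5 m^3


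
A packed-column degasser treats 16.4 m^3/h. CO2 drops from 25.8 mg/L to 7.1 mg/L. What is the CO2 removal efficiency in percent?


CO2_out / CO2_in = 7.1 / 25.8 = 0.2751938
Fraction remaining = 0.2751938
efficiency = (1 - 0.2751938) * 100 = 72.4806 %

72.4806 %


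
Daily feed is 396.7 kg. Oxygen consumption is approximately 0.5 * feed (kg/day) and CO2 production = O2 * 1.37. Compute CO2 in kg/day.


O2 = 396.7 * 0.5 = 198.35
CO2 = 198.35 * 1.37 = 271.7395

271.7395 kg/day


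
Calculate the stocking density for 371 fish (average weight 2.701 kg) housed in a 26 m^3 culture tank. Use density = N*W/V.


Total biomass = 371 fish * 2.701 kg = 1002.071 kg
Density = total biomass / volume = 1002.071 / 26 = 38.5412 kg/m^3

38.5412 kg/m^3


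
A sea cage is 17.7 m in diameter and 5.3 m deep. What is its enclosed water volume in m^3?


r = d/2 = 17.7/2 = 8.85 m
Base area = pi*r^2 = pi*8.85^2 = 246.05739 m^2
Volume = 246.05739 * 5.3 = 1304.1 m^3

1304.1 m^3


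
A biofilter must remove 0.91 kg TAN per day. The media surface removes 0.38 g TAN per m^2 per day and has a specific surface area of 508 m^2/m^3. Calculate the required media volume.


A = 0.91*1000 / 0.38 = 2394.7368 m^2
V = 2394.7368 / 508 = 4.71405

4.71405 m^3


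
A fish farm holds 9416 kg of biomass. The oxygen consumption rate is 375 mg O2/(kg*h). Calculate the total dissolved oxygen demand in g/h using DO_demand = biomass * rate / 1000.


Total O2 consumption (mg/h) = 9416 kg * 375 mg/(kg*h) = 3531000 mg/h
Convert to g/h: 3531000 / 1000 = 3531 g/h

3531 g/h


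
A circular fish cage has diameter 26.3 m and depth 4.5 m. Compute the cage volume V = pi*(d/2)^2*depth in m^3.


r = d/2 = 26.3/2 = 13.15 m
Base area = pi*r^2 = pi*13.15^2 = 543.25206 m^2
Volume = 543.25206 * 4.5 = 2444.63 m^3

2444.63 m^3


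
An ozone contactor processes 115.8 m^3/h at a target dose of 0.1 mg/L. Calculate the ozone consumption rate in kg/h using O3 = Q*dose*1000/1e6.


O3 demand (mg/h) = Q * dose * 1000 = 115.8 * 0.1 * 1000 = 11580 mg/h
Convert mg to kg: 11580 / 1e6 = 0.01158 kg/h

0.01158 kg/h


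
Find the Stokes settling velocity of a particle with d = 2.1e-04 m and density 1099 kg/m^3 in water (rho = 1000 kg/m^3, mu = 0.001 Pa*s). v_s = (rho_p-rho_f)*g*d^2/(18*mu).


Density difference: rho_p - rho_f = 1099 - 1000 = 99 kg/m^3
d^2 = (2.1e-04)^2 = 4.41e-08 m^2
Numerator = (rho_p - rho_f) * g * d^2 = 99 * 9.81 * 4.41e-08 = 4.2829479e-05
Denominator = 18 * mu = 18 * 0.001 = 0.018
v_s = 4.2829479e-05 / 0.018 = 0.00237942 m/s
Check: Re = rho_f * v_s * d / mu = 1000 * 0.00237942 * 2.1e-04 / 0.001 = 0.5 < 1, so Stokes' law applies.

0.00237942 m/s


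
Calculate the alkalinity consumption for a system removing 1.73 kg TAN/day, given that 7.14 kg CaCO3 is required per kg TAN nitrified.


Alkalinity factor: 7.14 kg CaCO3 consumed per kg TAN nitrified
alk = 1.73 kg TAN * 7.14 = 12.3522 kg CaCO3/day

12.3522 kg CaCO3/day


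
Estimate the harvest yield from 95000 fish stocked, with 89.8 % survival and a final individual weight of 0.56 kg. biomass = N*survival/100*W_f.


Survivors = 95000 * 89.8/100 = 85310 fish
Harvest biomass = survivors * W_f = 85310 * 0.56 = 47773.6 kg

47773.6 kg


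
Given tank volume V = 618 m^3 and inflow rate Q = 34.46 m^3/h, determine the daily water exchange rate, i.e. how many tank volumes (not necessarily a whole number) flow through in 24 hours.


Daily flow volume = 34.46 m^3/h * 24 h = 827.04 m^3/day
Exchanges = daily flow / tank volume = 827.04 / 618 = 1.33825 exchanges/day

1.33825 exchanges/day


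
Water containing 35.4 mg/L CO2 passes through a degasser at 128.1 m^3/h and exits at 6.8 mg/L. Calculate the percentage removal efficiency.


CO2_out / CO2_in = 6.8 / 35.4 = 0.1920904
Fraction remaining = 0.1920904
efficiency = (1 - 0.1920904) * 100 = 80.791 %

80.791 %


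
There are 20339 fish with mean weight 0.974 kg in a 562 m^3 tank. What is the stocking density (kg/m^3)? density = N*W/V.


Total biomass = 20339 fish * 0.974 kg = 19810.186 kg
Density = total biomass / volume = 19810.186 / 562 = 35.2494 kg/m^3

35.2494 kg/m^3


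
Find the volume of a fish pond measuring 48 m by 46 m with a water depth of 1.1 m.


Base area = L * W = 48 * 46 = 2208 m^2
Volume = area * depth = 2208 * 1.1 = 2428.8 m^3

2428.8 m^3


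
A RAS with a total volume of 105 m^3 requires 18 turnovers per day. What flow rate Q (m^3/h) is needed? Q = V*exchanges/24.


Daily recirculation volume = 105 m^3 * 18 = 1890 m^3/day
Flow rate Q = daily volume / 24 h = 1890 / 24 = 78.75 m^3/h

78.75 m^3/h


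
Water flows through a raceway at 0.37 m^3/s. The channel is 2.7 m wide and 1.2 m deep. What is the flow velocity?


Cross-sectional area = W * d = 2.7 * 1.2 = 3.24 m^2
Velocity = Q / A = 0.37 / 3.24 = 0.114198 m/s

0.114198 m/s


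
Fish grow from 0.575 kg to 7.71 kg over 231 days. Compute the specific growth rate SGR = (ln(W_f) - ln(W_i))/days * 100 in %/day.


ln(W_f) = ln(7.71) = 2.0425182
ln(W_i) = ln(0.575) = -0.55338524
ln(W_f) - ln(W_i) = 2.0425182 - -0.55338524 = 2.5959034
SGR = 2.5959034 / 231 * 100 = 1.12377 %/day

1.12377 %/day


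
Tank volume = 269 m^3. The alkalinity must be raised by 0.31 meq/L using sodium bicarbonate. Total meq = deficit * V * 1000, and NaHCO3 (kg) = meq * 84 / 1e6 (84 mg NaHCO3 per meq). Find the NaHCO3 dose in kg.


Tank volume in L = 269 m^3 * 1000 = 269000 L
Total meq required = 0.31 meq/L * 269000 L = 83390 meq
NaHCO3 mass = 83390 meq * 84 mg/meq / 1e6 = 7.00476 kg

7.00476 kg


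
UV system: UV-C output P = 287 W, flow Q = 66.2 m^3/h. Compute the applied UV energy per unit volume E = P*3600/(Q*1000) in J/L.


Energy delivered per hour = 287 W * 3600 s = 1033200 J/h
Volume treated per hour = 66.2 m^3/h * 1000 = 66200 L/h
dose = 1033200 / 66200 = 15.6073 J/L

15.6073 J/L


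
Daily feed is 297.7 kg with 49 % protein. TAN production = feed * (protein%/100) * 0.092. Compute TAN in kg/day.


Protein in feed = 297.7 * 49/100 = 145.873 kg/day
TAN = protein * 0.092 = 145.873 * 0.092 = 13.420316 kg/day

13.420316 kg/day


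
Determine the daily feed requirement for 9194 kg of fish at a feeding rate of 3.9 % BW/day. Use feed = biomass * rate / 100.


Feeding rate fraction = 3.9% / 100 = 0.039
Daily feed = 9194 kg * 0.039 = 358.566 kg/day

358.566 kg/day


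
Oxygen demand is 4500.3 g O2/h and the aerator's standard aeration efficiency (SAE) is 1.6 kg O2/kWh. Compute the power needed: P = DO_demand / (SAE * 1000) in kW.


SAE in g O2/kWh = 1.6 * 1000 = 1600 g/kWh
P = DO_demand / SAE_g = 4500.3 / 1600 = 2.81269 kW

2.81269 kW


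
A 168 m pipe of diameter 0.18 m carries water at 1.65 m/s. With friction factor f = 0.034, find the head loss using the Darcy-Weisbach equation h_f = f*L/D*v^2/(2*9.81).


v^2 = 1.65^2 = 2.7225 m^2/s^2
L/D = 168/0.18 = 933.33333
h_f = f*(L/D)*v^2/(2g) = 0.034 * 933.33333 * 2.7225 / 19.62 = 4.40336 m

4.40336 m


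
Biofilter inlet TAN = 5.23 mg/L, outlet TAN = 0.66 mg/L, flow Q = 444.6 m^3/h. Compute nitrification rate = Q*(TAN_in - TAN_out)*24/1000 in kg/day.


Concentration drop: TAN_in - TAN_out = 5.23 - 0.66 = 4.57 mg/L
Hourly TAN removed = Q * dTAN = 444.6 m^3/h * 4.57 mg/L = 2031.822 g/h  (m^3/h * mg/L = g/h)
Daily TAN removed = 2031.822 * 24 = 48763.728 g/day
Convert to kg/day: 48763.728 / 1000 = 48.763728 kg/day

48.763728 kg/day


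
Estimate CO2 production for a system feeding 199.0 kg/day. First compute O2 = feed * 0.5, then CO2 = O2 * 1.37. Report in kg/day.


O2 = 199.0 * 0.5 = 99.5
CO2 = 99.5 * 1.37 = 136.315

136.315 kg/day


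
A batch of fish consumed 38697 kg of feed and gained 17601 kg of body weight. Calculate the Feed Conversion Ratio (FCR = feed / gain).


FCR = feed consumed / weight gained
FCR = 38697 kg / 17601 kg = 2.19857

2.19857


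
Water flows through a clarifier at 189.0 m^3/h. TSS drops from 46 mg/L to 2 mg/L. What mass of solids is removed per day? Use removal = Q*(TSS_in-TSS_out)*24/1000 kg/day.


Concentration drop: TSS_in - TSS_out = 46 - 2 = 44 mg/L
Hourly solids removed = Q * dTSS = 189.0 m^3/h * 44 mg/L = 8316 g/h  (m^3/h * mg/L = g/h)
Daily solids removed = 8316 * 24 = 199584 g/day
Convert g to kg: 199584 / 1000 = 199.584 kg/day

199.584 kg/day


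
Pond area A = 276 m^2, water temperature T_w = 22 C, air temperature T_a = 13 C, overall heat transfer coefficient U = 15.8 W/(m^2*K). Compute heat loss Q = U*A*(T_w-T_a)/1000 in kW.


Temperature difference dT = 22 - 13 = 9 K
Heat loss (W) = U * A * dT = 15.8 * 276 * 9 = 39247.2 W
Convert to kW: 39247.2 / 1000 = 39.2472 kW

39.2472 kW


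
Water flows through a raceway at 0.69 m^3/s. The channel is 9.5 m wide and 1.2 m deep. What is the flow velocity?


Cross-sectional area = W * d = 9.5 * 1.2 = 11.4 m^2
Velocity = Q / A = 0.69 / 11.4 = 0.0605263 m/s

0.0605263 m/s


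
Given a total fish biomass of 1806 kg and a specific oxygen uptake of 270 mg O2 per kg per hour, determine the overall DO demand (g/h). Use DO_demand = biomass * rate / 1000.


Total O2 consumption (mg/h) = 1806 kg * 270 mg/(kg*h) = 487620 mg/h
Convert to g/h: 487620 / 1000 = 487.62 g/h

487.62 g/h


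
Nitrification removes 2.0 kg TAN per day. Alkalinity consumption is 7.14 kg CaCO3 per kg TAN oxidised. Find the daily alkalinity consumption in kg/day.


Alkalinity factor: 7.14 kg CaCO3 consumed per kg TAN nitrified
alk = 2.0 kg TAN * 7.14 = 14.28 kg CaCO3/day

14.28 kg CaCO3/day
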